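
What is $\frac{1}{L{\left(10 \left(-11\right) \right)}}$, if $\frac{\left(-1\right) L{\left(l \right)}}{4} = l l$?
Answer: $- \frac{1}{48400} \approx -2.0661 \cdot 10^{-5}$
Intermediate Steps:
$L{\left(l \right)} = - 4 l^{2}$ ($L{\left(l \right)} = - 4 l l = - 4 l^{2}$)
$\frac{1}{L{\left(10 \left(-11\right) \right)}} = \frac{1}{\left(-4\right) \left(10 \left(-11\right)\right)^{2}} = \frac{1}{\left(-4\right) \left(-110\right)^{2}} = \frac{1}{\left(-4\right) 12100} = \frac{1}{-48400} = - \frac{1}{48400}$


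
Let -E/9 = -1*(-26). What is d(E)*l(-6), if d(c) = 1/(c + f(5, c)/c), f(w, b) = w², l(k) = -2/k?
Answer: -78/54781 ≈ -0.0014239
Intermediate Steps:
E = -234 (E = -(-9)*(-26) = -9*26 = -234)
d(c) = 1/(c + 25/c) (d(c) = 1/(c + 5²/c) = 1/(c + 25/c))
d(E)*l(-6) = (-234/(25 + (-234)²))*(-2/(-6)) = (-234/(25 + 54756))*(-2*(-⅙)) = -234/54781*(⅓) = -234*1/54781*(⅓) = -234/54781*⅓ = -78/54781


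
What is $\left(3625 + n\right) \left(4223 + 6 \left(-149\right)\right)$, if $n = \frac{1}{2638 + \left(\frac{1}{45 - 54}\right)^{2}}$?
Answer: $\frac{2578598312024}{213679} \approx 1.2068 \cdot 10^{7}$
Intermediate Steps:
$n = \frac{81}{213679}$ ($n = \frac{1}{2638 + \left(\frac{1}{-9}\right)^{2}} = \frac{1}{2638 + \left(- \frac{1}{9}\right)^{2}} = \frac{1}{2638 + \frac{1}{81}} = \frac{1}{\frac{213679}{81}} = \frac{81}{213679} \approx 0.00037907$)
$\left(3625 + n\right) \left(4223 + 6 \left(-149\right)\right) = \left(3625 + \frac{81}{213679}\right) \left(4223 + 6 \left(-149\right)\right) = \frac{774586456 \left(4223 - 894\right)}{213679} = \frac{774586456}{213679} \cdot 3329 = \frac{2578598312024}{213679}$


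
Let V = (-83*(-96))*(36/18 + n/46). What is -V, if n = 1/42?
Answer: -2566360/161 ≈ -15940.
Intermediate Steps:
n = 1/42 ≈ 0.023810
V = 2566360/161 (V = (-83*(-96))*(36/18 + (1/42)/46) = 7968*(36*(1/18) + (1/42)*(1/46)) = 7968*(2 + 1/1932) = 7968*(3865/1932) = 2566360/161 ≈ 15940.)
-V = -1*2566360/161 = -2566360/161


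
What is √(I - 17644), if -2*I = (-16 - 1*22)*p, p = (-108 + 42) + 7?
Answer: 3*I*√2085 ≈ 136.99*I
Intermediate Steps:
p = -59 (p = -66 + 7 = -59)
I = -1121 (I = -(-16 - 1*22)*(-59)/2 = -(-16 - 22)*(-59)/2 = -(-19)*(-59) = -½*2242 = -1121)
√(I - 17644) = √(-1121 - 17644) = √(-18765) = 3*I*√2085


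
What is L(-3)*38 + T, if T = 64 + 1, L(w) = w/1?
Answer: -49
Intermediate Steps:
L(w) = w (L(w) = w*1 = w)
T = 65
L(-3)*38 + T = -3*38 + 65 = -114 + 65 = -49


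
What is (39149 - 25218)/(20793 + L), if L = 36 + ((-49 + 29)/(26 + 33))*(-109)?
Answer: 821929/1231091 ≈ 0.66764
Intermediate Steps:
L = 4304/59 (L = 36 - 20/59*(-109) = 36 + 2180/59 = 4304/59 ≈ 72.949)
(39149 - 25218)/(20793 + L) = (39149 - 25218)/(20793 + 4304/59) = 13931/(1231091/59) = 13931*(59/1231091) = 821929/1231091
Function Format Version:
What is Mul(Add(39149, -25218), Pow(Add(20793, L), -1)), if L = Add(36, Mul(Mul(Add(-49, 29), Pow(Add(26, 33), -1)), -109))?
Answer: Rational(821929, 1231091) ≈ 0.66764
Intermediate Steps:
L = Rational(4304, 59) (L = Add(36, Mul(Mul(-20, Pow(59, -1)), -109)) = Add(36, Mul(Mul(-20, Rational(1, 59)), -109)) = Add(36, Mul(Rational(-20, 59), -109)) = Add(36, Rational(2180, 59)) = Rational(4304, 59) ≈ 72.949)
Mul(Add(39149, -25218), Pow(Add(20793, L), -1)) = Mul(Add(39149, -25218), Pow(Add(20793, Rational(4304, 59)), -1)) = Mul(13931, Pow(Rational(1231091, 59), -1)) = Mul(13931, Rational(59, 1231091)) = Rational(821929, 1231091)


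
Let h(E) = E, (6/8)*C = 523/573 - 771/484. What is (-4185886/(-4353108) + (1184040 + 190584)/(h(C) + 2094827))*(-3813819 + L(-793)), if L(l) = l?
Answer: -1463153538249821136191150/237092969951922297 ≈ -6.1712e+6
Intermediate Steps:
C = -188651/207999 (C = 4*(523/573 - 771/484)/3 = (4/3)*(-188651/277332) = -188651/207999 ≈ -0.90698)
(-4185886/(-4353108) + (1184040 + 190584)/(h(C) + 2094827))*(-3813819 + L(-793)) = (-4185886/(-4353108) + (1184040 + 190584)/(-188651/207999 + 2094827))*(-3813819 - 793) = (-4185886*(-1/4353108) + 1374624/(435721732522/207999))*(-3814612) = (2092943/2176554 + 1374624*(207999/435721732522))*(-3814612) = (2092943/2176554 + 142960208688/217860866261)*(-3814612) = (767130989075597275/474185939903844594)*(-3814612) = -1463153538249821136191150/237092969951922297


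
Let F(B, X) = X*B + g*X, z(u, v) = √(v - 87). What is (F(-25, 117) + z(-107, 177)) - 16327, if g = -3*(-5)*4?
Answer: -12232 + 3*√10 ≈ -12223.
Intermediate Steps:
z(u, v) = √(-87 + v)
g = 60 (g = 15*4 = 60)
F(B, X) = 60*X + B*X (F(B, X) = X*B + 60*X = B*X + 60*X = 60*X + B*X)
(F(-25, 117) + z(-107, 177)) - 16327 = (117*(60 - 25) + √(-87 + 177)) - 16327 = (117*35 + √90) - 16327 = (4095 + 3*√10) - 16327 = -12232 + 3*√10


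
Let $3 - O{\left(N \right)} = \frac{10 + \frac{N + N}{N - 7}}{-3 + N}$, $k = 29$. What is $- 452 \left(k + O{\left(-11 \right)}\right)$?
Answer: $- \frac{934058}{63} \approx -14826.0$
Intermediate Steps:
$O{\left(N \right)} = 3 - \frac{10 + \frac{2 N}{-7 + N}}{-3 + N}$ ($O{\left(N \right)} = 3 - \frac{10 + \frac{N + N}{N - 7}}{-3 + N} = 3 - \frac{10 + \frac{2 N}{-7 + N}}{-3 + N}$)
$- 452 \left(k + O{\left(-11 \right)}\right) = - 452 \left(29 + \frac{133 - -462 + 3 \left(-11\right)^{2}}{21 + \left(-11\right)^{2} - -110}\right) = - 452 \left(29 + \frac{133 + 462 + 3 \cdot 121}{21 + 121 + 110}\right) = - 452 \left(29 + \frac{133 + 462 + 363}{252}\right) = - 452 \left(29 + \frac{1}{252} \cdot 958\right) = - 452 \left(29 + \frac{479}{126}\right) = \left(-452\right) \frac{4133}{126} = - \frac{934058}{63}$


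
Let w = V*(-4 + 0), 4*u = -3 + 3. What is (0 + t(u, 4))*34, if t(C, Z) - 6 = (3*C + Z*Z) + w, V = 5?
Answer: 68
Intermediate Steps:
u = 0 (u = (-3 + 3)/4 = (1/4)*0 = 0)
w = -20 (w = 5*(-4 + 0) = 5*(-4) = -20)
t(C, Z) = -14 + Z**2 + 3*C (t(C, Z) = 6 + ((3*C + Z*Z) - 20) = 6 + ((3*C + Z**2) - 20) = 6 + ((Z**2 + 3*C) - 20) = 6 + (-20 + Z**2 + 3*C) = -14 + Z**2 + 3*C)
(0 + t(u, 4))*34 = (0 + (-14 + 4**2 + 3*0))*34 = (0 + (-14 + 16 + 0))*34 = (0 + 2)*34 = 2*34 = 68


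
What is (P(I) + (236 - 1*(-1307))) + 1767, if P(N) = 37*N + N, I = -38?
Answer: 1866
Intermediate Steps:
P(N) = 38*N
(P(I) + (236 - 1*(-1307))) + 1767 = (38*(-38) + (236 - 1*(-1307))) + 1767 = (-1444 + (236 + 1307)) + 1767 = (-1444 + 1543) + 1767 = 99 + 1767 = 1866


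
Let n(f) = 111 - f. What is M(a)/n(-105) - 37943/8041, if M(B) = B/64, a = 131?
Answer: -523470661/111158784 ≈ -4.7092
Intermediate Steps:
M(B) = B/64 (M(B) = B*(1/64) = B/64)
M(a)/n(-105) - 37943/8041 = ((1/64)*131)/(111 - 1*(-105)) - 37943/8041 = 131/(64*(111 + 105)) - 37943*1/8041 = (131/64)/216 - 37943/8041 = (131/64)*(1/216) - 37943/8041 = 131/13824 - 37943/8041 = -523470661/111158784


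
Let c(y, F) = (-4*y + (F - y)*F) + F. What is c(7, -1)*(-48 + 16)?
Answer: 672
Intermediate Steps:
c(y, F) = F - 4*y + F*(F - y) (c(y, F) = (-4*y + F*(F - y)) + F = F - 4*y + F*(F - y))
c(7, -1)*(-48 + 16) = (-1 + (-1)² - 4*7 - 1*(-1)*7)*(-48 + 16) = (-1 + 1 - 28 + 7)*(-32) = -21*(-32) = 672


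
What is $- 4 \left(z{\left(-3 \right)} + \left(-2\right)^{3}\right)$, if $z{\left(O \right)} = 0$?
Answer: $32$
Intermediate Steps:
$- 4 \left(z{\left(-3 \right)} + \left(-2\right)^{3}\right) = - 4 \left(0 + \left(-2\right)^{3}\right) = - 4 \left(0 - 8\right) = \left(-4\right) \left(-8\right) = 32$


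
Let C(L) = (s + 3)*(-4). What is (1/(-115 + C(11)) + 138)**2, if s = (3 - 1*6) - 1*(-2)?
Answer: 288082729/15129 ≈ 19042.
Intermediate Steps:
s = -1 (s = (3 - 6) + 2 = -3 + 2 = -1)
C(L) = -8 (C(L) = (-1 + 3)*(-4) = 2*(-4) = -8)
(1/(-115 + C(11)) + 138)**2 = (1/(-115 - 8) + 138)**2 = (1/(-123) + 138)**2 = (-1/123 + 138)**2 = (16973/123)**2 = 288082729/15129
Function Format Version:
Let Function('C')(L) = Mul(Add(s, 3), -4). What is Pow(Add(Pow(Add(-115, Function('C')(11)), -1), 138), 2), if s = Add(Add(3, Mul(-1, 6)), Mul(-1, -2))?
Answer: Rational(288082729, 15129) ≈ 19042.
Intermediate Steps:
s = -1 (s = Add(Add(3, -6), 2) = Add(-3, 2) = -1)
Function('C')(L) = -8 (Function('C')(L) = Mul(Add(-1, 3), -4) = Mul(2, -4) = -8)
Pow(Add(Pow(Add(-115, Function('C')(11)), -1), 138), 2) = Pow(Add(Pow(Add(-115, -8), -1), 138), 2) = Pow(Add(Pow(-123, -1), 138), 2) = Pow(Add(Rational(-1, 123), 138), 2) = Pow(Rational(16973, 123), 2) = Rational(288082729, 15129)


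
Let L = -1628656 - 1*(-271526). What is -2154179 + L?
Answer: -3511309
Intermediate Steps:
L = -1357130 (L = -1628656 + 271526 = -1357130)
-2154179 + L = -2154179 - 1357130 = -3511309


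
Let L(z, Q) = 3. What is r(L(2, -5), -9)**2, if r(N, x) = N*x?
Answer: 729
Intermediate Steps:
r(L(2, -5), -9)**2 = (3*(-9))**2 = (-27)**2 = 729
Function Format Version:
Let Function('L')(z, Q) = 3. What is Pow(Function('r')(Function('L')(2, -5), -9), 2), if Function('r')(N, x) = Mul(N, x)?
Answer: 729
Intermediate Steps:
Pow(Function('r')(Function('L')(2, -5), -9), 2) = Pow(Mul(3, -9), 2) = Pow(-27, 2) = 729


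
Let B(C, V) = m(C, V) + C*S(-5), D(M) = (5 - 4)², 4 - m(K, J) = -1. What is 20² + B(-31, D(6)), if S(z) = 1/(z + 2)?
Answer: 1246/3 ≈ 415.33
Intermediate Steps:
m(K, J) = 5 (m(K, J) = 4 - 1*(-1) = 4 + 1 = 5)
S(z) = 1/(2 + z)
D(M) = 1 (D(M) = 1² = 1)
B(C, V) = 5 - C/3 (B(C, V) = 5 + C/(2 - 5) = 5 + C/(-3) = 5 + C*(-⅓) = 5 - C/3)
20² + B(-31, D(6)) = 20² + (5 - ⅓*(-31)) = 400 + (5 + 31/3) = 400 + 46/3 = 1246/3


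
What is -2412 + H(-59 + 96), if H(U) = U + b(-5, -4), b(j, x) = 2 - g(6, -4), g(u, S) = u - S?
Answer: -2383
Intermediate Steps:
b(j, x) = -8 (b(j, x) = 2 - (6 - 1*(-4)) = 2 - (6 + 4) = 2 - 1*10 = 2 - 10 = -8)
H(U) = -8 + U (H(U) = U - 8 = -8 + U)
-2412 + H(-59 + 96) = -2412 + (-8 + (-59 + 96)) = -2412 + (-8 + 37) = -2412 + 29 = -2383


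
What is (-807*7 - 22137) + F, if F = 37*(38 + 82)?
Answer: -23346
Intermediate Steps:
F = 4440 (F = 37*120 = 4440)
(-807*7 - 22137) + F = (-807*7 - 22137) + 4440 = (-5649 - 22137) + 4440 = -27786 + 4440 = -23346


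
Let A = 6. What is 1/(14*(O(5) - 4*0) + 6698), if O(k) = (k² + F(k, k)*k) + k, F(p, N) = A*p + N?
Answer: 1/9568 ≈ 0.00010451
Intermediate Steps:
F(p, N) = N + 6*p (F(p, N) = 6*p + N = N + 6*p)
O(k) = k + 8*k² (O(k) = (k² + (k + 6*k)*k) + k = (k² + (7*k)*k) + k = (k² + 7*k²) + k = 8*k² + k = k + 8*k²)
1/(14*(O(5) - 4*0) + 6698) = 1/(14*(5*(1 + 8*5) - 4*0) + 6698) = 1/(14*(5*(1 + 40) + 0) + 6698) = 1/(14*(5*41 + 0) + 6698) = 1/(14*(205 + 0) + 6698) = 1/(14*205 + 6698) = 1/(2870 + 6698) = 1/9568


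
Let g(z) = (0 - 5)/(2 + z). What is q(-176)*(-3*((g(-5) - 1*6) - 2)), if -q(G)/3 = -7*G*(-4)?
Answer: 280896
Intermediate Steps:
q(G) = -84*G (q(G) = -(-21)*G*(-4) = -(-21)*(-4*G) = -84*G)
g(z) = -5/(2 + z)
q(-176)*(-3*((g(-5) - 1*6) - 2)) = (-84*(-176))*(-3*((-5/(2 - 5) - 1*6) - 2)) = 14784*(-3*((-5/(-3) - 6) - 2)) = 14784*(-3*((-5*(-⅓) - 6) - 2)) = 14784*(-3*((5/3 - 6) - 2)) = 14784*(-3*(-13/3 - 2)) = 14784*(-3*(-19/3)) = 14784*19 = 280896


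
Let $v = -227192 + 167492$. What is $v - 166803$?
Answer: $-226503$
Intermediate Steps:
$v = -59700$
$v - 166803 = -59700 - 166803 = -226503$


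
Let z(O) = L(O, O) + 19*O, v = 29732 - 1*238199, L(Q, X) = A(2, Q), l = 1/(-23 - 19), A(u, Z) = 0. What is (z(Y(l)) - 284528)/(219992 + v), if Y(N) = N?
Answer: -2390039/96810 ≈ -24.688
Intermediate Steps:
l = -1/42 (l = 1/(-42) = -1/42 ≈ -0.023810)
L(Q, X) = 0
v = -208467 (v = 29732 - 238199 = -208467)
z(O) = 19*O (z(O) = 0 + 19*O = 19*O)
(z(Y(l)) - 284528)/(219992 + v) = (19*(-1/42) - 284528)/(219992 - 208467) = (-19/42 - 284528)/11525 = -11950195/42*1/11525 = -2390039/96810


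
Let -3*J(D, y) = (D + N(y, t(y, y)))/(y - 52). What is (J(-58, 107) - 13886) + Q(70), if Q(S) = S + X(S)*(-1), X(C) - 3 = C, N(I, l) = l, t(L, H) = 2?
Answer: -2291629/165 ≈ -13889.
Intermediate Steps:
X(C) = 3 + C
J(D, y) = -(2 + D)/(3*(-52 + y)) (J(D, y) = -(D + 2)/(3*(y - 52)) = -(2 + D)/(3*(-52 + y)))
Q(S) = -3 (Q(S) = S + (3 + S)*(-1) = S + (-3 - S) = -3)
(J(-58, 107) - 13886) + Q(70) = ((-2 - 1*(-58))/(3*(-52 + 107)) - 13886) - 3 = ((⅓)*(-2 + 58)/55 - 13886) - 3 = ((⅓)*(1/55)*56 - 13886) - 3 = (56/165 - 13886) - 3 = -2291134/165 - 3 = -2291629/165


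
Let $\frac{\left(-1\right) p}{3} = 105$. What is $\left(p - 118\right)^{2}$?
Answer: $187489$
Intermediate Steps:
$p = -315$ ($p = \left(-3\right) 105 = -315$)
$\left(p - 118\right)^{2} = \left(-315 - 118\right)^{2} = \left(-433\right)^{2} = 187489$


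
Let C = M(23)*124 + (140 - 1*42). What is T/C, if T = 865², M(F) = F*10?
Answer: 748225/28618 ≈ 26.145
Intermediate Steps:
M(F) = 10*F
T = 748225
C = 28618 (C = (10*23)*124 + (140 - 1*42) = 230*124 + (140 - 42) = 28520 + 98 = 28618)
T/C = 748225/28618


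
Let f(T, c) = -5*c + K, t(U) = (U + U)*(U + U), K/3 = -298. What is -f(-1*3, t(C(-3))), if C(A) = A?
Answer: 1074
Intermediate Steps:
K = -894 (K = 3*(-298) = -894)
t(U) = 4*U² (t(U) = (2*U)*(2*U) = 4*U²)
f(T, c) = -894 - 5*c (f(T, c) = -5*c - 894 = -894 - 5*c)
-f(-1*3, t(C(-3))) = -(-894 - 20*(-3)²) = -(-894 - 20*9) = -(-894 - 5*36) = -(-894 - 180) = -1*(-1074) = 1074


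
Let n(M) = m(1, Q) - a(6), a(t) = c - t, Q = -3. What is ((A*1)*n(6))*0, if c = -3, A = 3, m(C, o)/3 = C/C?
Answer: 0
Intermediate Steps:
m(C, o) = 3 (m(C, o) = 3*(C/C) = 3*1 = 3)
a(t) = -3 - t
n(M) = 12 (n(M) = 3 - (-3 - 1*6) = 3 - (-3 - 6) = 3 - 1*(-9) = 3 + 9 = 12)
((A*1)*n(6))*0 = ((3*1)*12)*0 = (3*12)*0 = 36*0 = 0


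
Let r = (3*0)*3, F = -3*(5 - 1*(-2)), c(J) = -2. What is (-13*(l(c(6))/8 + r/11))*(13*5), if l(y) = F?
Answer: 17745/8 ≈ 2218.1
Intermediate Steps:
F = -21 (F = -3*(5 + 2) = -3*7 = -21)
r = 0 (r = 0*3 = 0)
l(y) = -21
(-13*(l(c(6))/8 + r/11))*(13*5) = (-13*(-21/8 + 0/11))*(13*5) = -13*(-21*⅛ + 0*(1/11))*65 = -13*(-21/8 + 0)*65 = -13*(-21/8)*65 = (273/8)*65 = 17745/8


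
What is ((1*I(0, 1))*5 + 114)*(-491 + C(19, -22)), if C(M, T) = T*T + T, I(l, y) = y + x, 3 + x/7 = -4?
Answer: 3654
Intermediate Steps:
x = -49 (x = -21 + 7*(-4) = -21 - 28 = -49)
I(l, y) = -49 + y (I(l, y) = y - 49 = -49 + y)
C(M, T) = T + T**2 (C(M, T) = T**2 + T = T + T**2)
((1*I(0, 1))*5 + 114)*(-491 + C(19, -22)) = ((1*(-49 + 1))*5 + 114)*(-491 - 22*(1 - 22)) = ((1*(-48))*5 + 114)*(-491 - 22*(-21)) = (-48*5 + 114)*(-491 + 462) = (-240 + 114)*(-29) = -126*(-29) = 3654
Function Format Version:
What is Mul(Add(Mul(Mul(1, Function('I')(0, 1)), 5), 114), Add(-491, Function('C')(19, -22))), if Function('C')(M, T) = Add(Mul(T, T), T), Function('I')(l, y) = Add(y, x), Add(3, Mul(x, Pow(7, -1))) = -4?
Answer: 3654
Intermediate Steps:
x = -49 (x = Add(-21, Mul(7, -4)) = Add(-21, -28) = -49)
Function('I')(l, y) = Add(-49, y) (Function('I')(l, y) = Add(y, -49) = Add(-49, y))
Function('C')(M, T) = Add(T, Pow(T, 2)) (Function('C')(M, T) = Add(Pow(T, 2), T) = Add(T, Pow(T, 2)))
Mul(Add(Mul(Mul(1, Function('I')(0, 1)), 5), 114), Add(-491, Function('C')(19, -22))) = Mul(Add(Mul(Mul(1, Add(-49, 1)), 5), 114), Add(-491, Mul(-22, Add(1, -22)))) = Mul(Add(Mul(Mul(1, -48), 5), 114), Add(-491, Mul(-22, -21))) = Mul(Add(Mul(-48, 5), 114), Add(-491, 462)) = Mul(Add(-240, 114), -29) = Mul(-126, -29) = 3654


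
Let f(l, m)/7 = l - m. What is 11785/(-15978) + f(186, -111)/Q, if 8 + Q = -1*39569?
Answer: -499633207/632361306 ≈ -0.79011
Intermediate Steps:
Q = -39577 (Q = -8 - 1*39569 = -8 - 39569 = -39577)
f(l, m) = -7*m + 7*l (f(l, m) = 7*(l - m) = -7*m + 7*l)
11785/(-15978) + f(186, -111)/Q = 11785/(-15978) + (-7*(-111) + 7*186)/(-39577) = 11785*(-1/15978) + (777 + 1302)*(-1/39577) = -11785/15978 + 2079*(-1/39577) = -11785/15978 - 2079/39577 = -499633207/632361306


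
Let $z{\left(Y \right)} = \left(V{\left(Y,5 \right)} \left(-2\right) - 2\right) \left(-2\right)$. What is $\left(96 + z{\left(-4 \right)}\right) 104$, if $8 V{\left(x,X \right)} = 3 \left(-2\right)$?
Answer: $10088$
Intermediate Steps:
$V{\left(x,X \right)} = - \frac{3}{4}$ ($V{\left(x,X \right)} = \frac{3 \left(-2\right)}{8} = \frac{1}{8} \left(-6\right) = - \frac{3}{4}$)
$z{\left(Y \right)} = 1$ ($z{\left(Y \right)} = \left(\left(- \frac{3}{4}\right) \left(-2\right) - 2\right) \left(-2\right) = \left(\frac{3}{2} - 2\right) \left(-2\right) = \left(- \frac{1}{2}\right) \left(-2\right) = 1$)
$\left(96 + z{\left(-4 \right)}\right) 104 = \left(96 + 1\right) 104 = 97 \cdot 104 = 10088$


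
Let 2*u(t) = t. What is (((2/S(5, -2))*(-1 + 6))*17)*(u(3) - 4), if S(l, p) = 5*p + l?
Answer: 85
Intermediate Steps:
u(t) = t/2
S(l, p) = l + 5*p
(((2/S(5, -2))*(-1 + 6))*17)*(u(3) - 4) = (((2/(5 + 5*(-2)))*(-1 + 6))*17)*((1/2)*3 - 4) = (((2/(5 - 10))*5)*17)*(3/2 - 4) = (((2/(-5))*5)*17)*(-5/2) = (((2*(-1/5))*5)*17)*(-5/2) = (-2/5*5*17)*(-5/2) = -2*17*(-5/2) = -34*(-5/2) = 85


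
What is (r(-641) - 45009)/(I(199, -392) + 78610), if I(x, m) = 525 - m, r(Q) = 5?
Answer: -45004/79527 ≈ -0.56590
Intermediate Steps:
(r(-641) - 45009)/(I(199, -392) + 78610) = (5 - 45009)/((525 - 1*(-392)) + 78610) = -45004/((525 + 392) + 78610) = -45004/(917 + 78610) = -45004/79527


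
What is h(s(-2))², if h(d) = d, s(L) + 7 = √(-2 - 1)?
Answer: (7 - I*√3)² ≈ 46.0 - 24.249*I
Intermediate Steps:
s(L) = -7 + I*√3 (s(L) = -7 + √(-2 - 1) = -7 + √(-3) = -7 + I*√3)
h(s(-2))² = (-7 + I*√3)²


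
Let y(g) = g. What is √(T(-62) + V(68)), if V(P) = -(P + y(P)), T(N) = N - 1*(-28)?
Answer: I*√170 ≈ 13.038*I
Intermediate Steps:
T(N) = 28 + N (T(N) = N + 28 = 28 + N)
V(P) = -2*P (V(P) = -(P + P) = -2*P)
√(T(-62) + V(68)) = √((28 - 62) - 2*68) = √(-34 - 136) = √(-170) = I*√170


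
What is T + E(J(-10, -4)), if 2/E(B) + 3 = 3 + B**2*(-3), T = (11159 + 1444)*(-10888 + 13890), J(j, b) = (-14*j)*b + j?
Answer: 18438500294099/487350 ≈ 3.7834e+7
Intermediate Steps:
J(j, b) = j - 14*b*j (J(j, b) = -14*b*j + j = j - 14*b*j)
T = 37834206 (T = 12603*3002 = 37834206)
E(B) = -2/(3*B**2) (E(B) = 2/(-3 + (3 + B**2*(-3))) = 2/(-3 + (3 - 3*B**2)) = 2/((-3*B**2)) = 2*(-1/(3*B**2)) = -2/(3*B**2))
T + E(J(-10, -4)) = 37834206 - 2*1/(100*(1 - 14*(-4))**2)/3 = 37834206 - 2*1/(100*(1 + 56)**2)/3 = 37834206 - 2/(3*(-10*57)**2) = 37834206 - 2/3/(-570)**2 = 37834206 - 2/3*1/324900 = 37834206 - 1/487350 = 18438500294099/487350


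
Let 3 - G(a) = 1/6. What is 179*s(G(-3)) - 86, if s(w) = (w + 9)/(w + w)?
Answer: 9785/34 ≈ 287.79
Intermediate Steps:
G(a) = 17/6 (G(a) = 3 - 1/6 = 17/6)
s(w) = (9 + w)/(2*w) (s(w) = (9 + w)/((2*w)) = (9 + w)*(1/(2*w)) = (9 + w)/(2*w))
179*s(G(-3)) - 86 = 179*((9 + 17/6)/(2*(17/6))) - 86 = 179*((1/2)*(6/17)*(71/6)) - 86 = 179*(71/34) - 86 = 12709/34 - 86 = 9785/34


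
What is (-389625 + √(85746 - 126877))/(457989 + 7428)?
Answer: -129875/155139 + I*√41131/465417 ≈ -0.83715 + 0.00043576*I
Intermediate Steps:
(-389625 + √(85746 - 126877))/(457989 + 7428) = (-389625 + √(-41131))/465417 = (-389625 + I*√41131)*(1/465417) = -129875/155139 + I*√41131/465417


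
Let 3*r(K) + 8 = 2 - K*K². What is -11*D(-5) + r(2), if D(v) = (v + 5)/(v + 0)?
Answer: -14/3 ≈ -4.6667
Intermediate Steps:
D(v) = (5 + v)/v
r(K) = -2 - K³/3 (r(K) = -8/3 + (2 - K*K²)/3 = -8/3 + (2 - K³)/3 = -8/3 + (⅔ - K³/3) = -2 - K³/3)
-11*D(-5) + r(2) = -11*(5 - 5)/(-5) + (-2 - ⅓*2³) = -(-11)*0/5 + (-2 - ⅓*8) = -11*0 + (-2 - 8/3) = 0 - 14/3 = -14/3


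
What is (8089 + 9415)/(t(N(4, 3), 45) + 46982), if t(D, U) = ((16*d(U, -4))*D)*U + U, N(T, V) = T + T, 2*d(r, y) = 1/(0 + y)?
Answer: 17504/46307 ≈ 0.37800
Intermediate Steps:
d(r, y) = 1/(2*y) (d(r, y) = 1/(2*(0 + y)) = 1/(2*y))
N(T, V) = 2*T
t(D, U) = U - 2*D*U (t(D, U) = ((16*((1/2)/(-4)))*D)*U + U = ((16*((1/2)*(-1/4)))*D)*U + U = ((16*(-1/8))*D)*U + U = (-2*D)*U + U = -2*D*U + U = U - 2*D*U)
(8089 + 9415)/(t(N(4, 3), 45) + 46982) = (8089 + 9415)/(45*(1 - 4*4) + 46982) = 17504/(45*(1 - 2*8) + 46982) = 17504/(45*(1 - 16) + 46982) = 17504/(45*(-15) + 46982) = 17504/(-675 + 46982) = 17504/46307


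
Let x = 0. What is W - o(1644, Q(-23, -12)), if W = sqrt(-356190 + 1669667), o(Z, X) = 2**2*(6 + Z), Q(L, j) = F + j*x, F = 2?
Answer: -6600 + sqrt(1313477) ≈ -5453.9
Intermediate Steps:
Q(L, j) = 2 (Q(L, j) = 2 + j*0 = 2 + 0 = 2)
o(Z, X) = 24 + 4*Z (o(Z, X) = 4*(6 + Z) = 24 + 4*Z)
W = sqrt(1313477) ≈ 1146.1
W - o(1644, Q(-23, -12)) = sqrt(1313477) - (24 + 4*1644) = sqrt(1313477) - (24 + 6576) = sqrt(1313477) - 1*6600 = sqrt(1313477) - 6600 = -6600 + sqrt(1313477)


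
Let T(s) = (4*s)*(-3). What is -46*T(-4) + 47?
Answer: -2161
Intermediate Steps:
T(s) = -12*s
-46*T(-4) + 47 = -(-552)*(-4) + 47 = -46*48 + 47 = -2208 + 47 = -2161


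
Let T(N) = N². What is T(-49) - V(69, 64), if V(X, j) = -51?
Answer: 2452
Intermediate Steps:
T(-49) - V(69, 64) = (-49)² - 1*(-51) = 2401 + 51 = 2452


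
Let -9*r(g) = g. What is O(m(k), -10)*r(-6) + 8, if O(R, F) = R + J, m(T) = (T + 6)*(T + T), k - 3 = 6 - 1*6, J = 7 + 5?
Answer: 52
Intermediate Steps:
J = 12
r(g) = -g/9
k = 3 (k = 3 + (6 - 1*6) = 3 + (6 - 6) = 3 + 0 = 3)
m(T) = 2*T*(6 + T) (m(T) = (6 + T)*(2*T) = 2*T*(6 + T))
O(R, F) = 12 + R (O(R, F) = R + 12 = 12 + R)
O(m(k), -10)*r(-6) + 8 = (12 + 2*3*(6 + 3))*(-⅑*(-6)) + 8 = (12 + 2*3*9)*(⅔) + 8 = (12 + 54)*(⅔) + 8 = 66*(⅔) + 8 = 44 + 8 = 52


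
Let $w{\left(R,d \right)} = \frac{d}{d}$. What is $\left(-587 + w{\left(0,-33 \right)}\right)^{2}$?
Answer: $343396$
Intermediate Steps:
$w{\left(R,d \right)} = 1$
$\left(-587 + w{\left(0,-33 \right)}\right)^{2} = \left(-587 + 1\right)^{2} = \left(-586\right)^{2} = 343396$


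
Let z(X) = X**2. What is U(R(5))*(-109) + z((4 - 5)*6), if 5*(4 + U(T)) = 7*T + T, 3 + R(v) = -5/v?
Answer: 5848/5 ≈ 1169.6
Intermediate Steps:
R(v) = -3 - 5/v
U(T) = -4 + 8*T/5 (U(T) = -4 + (7*T + T)/5 = -4 + (8*T)/5 = -4 + 8*T/5)
U(R(5))*(-109) + z((4 - 5)*6) = (-4 + 8*(-3 - 5/5)/5)*(-109) + ((4 - 5)*6)**2 = (-4 + 8*(-3 - 5*1/5)/5)*(-109) + (-1*6)**2 = (-4 + 8*(-3 - 1)/5)*(-109) + (-6)**2 = (-4 + (8/5)*(-4))*(-109) + 36 = (-4 - 32/5)*(-109) + 36 = -52/5*(-109) + 36 = 5668/5 + 36 = 5848/5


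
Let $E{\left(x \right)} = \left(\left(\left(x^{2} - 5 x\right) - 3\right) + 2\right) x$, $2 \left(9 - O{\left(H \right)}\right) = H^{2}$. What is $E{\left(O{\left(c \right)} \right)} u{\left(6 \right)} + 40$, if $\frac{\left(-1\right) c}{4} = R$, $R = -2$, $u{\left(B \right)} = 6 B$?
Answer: $-532364$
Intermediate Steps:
$c = 8$ ($c = \left(-4\right) \left(-2\right) = 8$)
$O{\left(H \right)} = 9 - \frac{H^{2}}{2}$
$E{\left(x \right)} = x \left(-1 + x^{2} - 5 x\right)$ ($E{\left(x \right)} = \left(\left(-3 + x^{2} - 5 x\right) + 2\right) x = \left(-1 + x^{2} - 5 x\right) x = x \left(-1 + x^{2} - 5 x\right)$)
$E{\left(O{\left(c \right)} \right)} u{\left(6 \right)} + 40 = \left(9 - \frac{8^{2}}{2}\right) \left(-1 + \left(9 - \frac{8^{2}}{2}\right)^{2} - 5 \left(9 - \frac{8^{2}}{2}\right)\right) 6 \cdot 6 + 40 = \left(9 - 32\right) \left(-1 + \left(9 - 32\right)^{2} - 5 \left(9 - 32\right)\right) 36 + 40 = - 23 \left(-1 + \left(-23\right)^{2} - -115\right) 36 + 40 = - 23 \left(-1 + 529 + 115\right) 36 + 40 = \left(-23\right) 643 \cdot 36 + 40 = \left(-14789\right) 36 + 40 = -532404 + 40 = -532364$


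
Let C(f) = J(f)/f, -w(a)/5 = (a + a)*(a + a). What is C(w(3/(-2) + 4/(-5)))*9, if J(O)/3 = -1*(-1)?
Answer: -135/529 ≈ -0.25520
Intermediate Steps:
J(O) = 3 (J(O) = 3*(-1*(-1)) = 3*1 = 3)
w(a) = -20*a**2 (w(a) = -5*(a + a)*(a + a) = -5*2*a*2*a = -20*a**2)
C(f) = 3/f
C(w(3/(-2) + 4/(-5)))*9 = (3/((-20*(3/(-2) + 4/(-5))**2)))*9 = (3/((-20*(3*(-1/2) + 4*(-1/5))**2)))*9 = (3/((-20*(-3/2 - 4/5)**2)))*9 = (3/((-20*(-23/10)**2)))*9 = (3/((-20*529/100)))*9 = (3/(-529/5))*9 = (3*(-5/529))*9 = -15/529*9 = -135/529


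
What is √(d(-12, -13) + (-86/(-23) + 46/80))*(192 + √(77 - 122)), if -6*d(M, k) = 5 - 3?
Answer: √7581030*(64 + I*√5)/460 ≈ 383.08 + 13.384*I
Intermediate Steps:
d(M, k) = -⅓ (d(M, k) = -(5 - 3)/6 = -⅙*2 = -⅓)
√(d(-12, -13) + (-86/(-23) + 46/80))*(192 + √(77 - 122)) = √(-⅓ + (-86/(-23) + 46/80))*(192 + √(77 - 122)) = √(-⅓ + (-86*(-1/23) + 46*(1/80)))*(192 + √(-45)) = √(-⅓ + (86/23 + 23/40))*(192 + 3*I*√5) = √(-⅓ + 3969/920)*(192 + 3*I*√5) = √(10987/2760)*(192 + 3*I*√5) = (√7581030/1380)*(192 + 3*I*√5) = √7581030*(192 + 3*I*√5)/1380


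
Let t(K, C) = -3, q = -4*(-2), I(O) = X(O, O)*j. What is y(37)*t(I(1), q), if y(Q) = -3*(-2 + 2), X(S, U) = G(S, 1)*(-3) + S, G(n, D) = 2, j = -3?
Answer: 0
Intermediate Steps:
X(S, U) = -6 + S (X(S, U) = 2*(-3) + S = -6 + S)
I(O) = 18 - 3*O (I(O) = (-6 + O)*(-3) = 18 - 3*O)
q = 8
y(Q) = 0 (y(Q) = -3*0 = 0)
y(37)*t(I(1), q) = 0*(-3) = 0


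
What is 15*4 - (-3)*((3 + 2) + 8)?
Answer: 99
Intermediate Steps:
15*4 - (-3)*((3 + 2) + 8) = 60 - (-3)*(5 + 8) = 60 - (-3)*13 = 60 - 1*(-39) = 60 + 39 = 99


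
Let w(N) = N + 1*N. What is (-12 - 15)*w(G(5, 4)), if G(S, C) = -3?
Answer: 162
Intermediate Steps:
w(N) = 2*N (w(N) = N + N = 2*N)
(-12 - 15)*w(G(5, 4)) = (-12 - 15)*(2*(-3)) = -27*(-6) = 162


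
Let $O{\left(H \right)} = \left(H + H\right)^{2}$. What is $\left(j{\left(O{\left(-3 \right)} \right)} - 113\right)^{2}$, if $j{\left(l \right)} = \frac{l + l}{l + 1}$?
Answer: $\frac{16883881}{1369} \approx 12333.0$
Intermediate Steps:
$O{\left(H \right)} = 4 H^{2}$ ($O{\left(H \right)} = \left(2 H\right)^{2} = 4 H^{2}$)
$j{\left(l \right)} = \frac{2 l}{1 + l}$
$\left(j{\left(O{\left(-3 \right)} \right)} - 113\right)^{2} = \left(\frac{2 \cdot 4 \left(-3\right)^{2}}{1 + 4 \left(-3\right)^{2}} - 113\right)^{2} = \left(\frac{2 \cdot 4 \cdot 9}{1 + 4 \cdot 9} - 113\right)^{2} = \left(2 \cdot 36 \frac{1}{1 + 36} - 113\right)^{2} = \left(2 \cdot 36 \cdot \frac{1}{37} - 113\right)^{2} = \left(\frac{72}{37} - 113\right)^{2} = \left(- \frac{4109}{37}\right)^{2} = \frac{16883881}{1369}$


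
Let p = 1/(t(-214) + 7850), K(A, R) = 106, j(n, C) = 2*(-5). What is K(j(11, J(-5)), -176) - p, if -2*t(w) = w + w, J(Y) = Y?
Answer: 854783/8064 ≈ 106.00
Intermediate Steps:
j(n, C) = -10
t(w) = -w (t(w) = -(w + w)/2 = -w)
p = 1/8064 (p = 1/(-1*(-214) + 7850) = 1/(214 + 7850) = 1/8064 ≈ 0.00012401)
K(j(11, J(-5)), -176) - p = 106 - 1*1/8064 = 106 - 1/8064 = 854783/8064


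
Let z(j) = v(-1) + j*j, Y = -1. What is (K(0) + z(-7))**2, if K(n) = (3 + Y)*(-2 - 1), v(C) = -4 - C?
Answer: 1600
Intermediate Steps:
z(j) = -3 + j**2 (z(j) = (-4 - 1*(-1)) + j*j = (-4 + 1) + j**2 = -3 + j**2)
K(n) = -6 (K(n) = (3 - 1)*(-2 - 1) = 2*(-3) = -6)
(K(0) + z(-7))**2 = (-6 + (-3 + (-7)**2))**2 = (-6 + (-3 + 49))**2 = (-6 + 46)**2 = 40**2 = 1600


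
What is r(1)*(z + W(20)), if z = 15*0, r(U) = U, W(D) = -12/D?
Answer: -3/5 ≈ -0.60000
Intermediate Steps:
z = 0
r(1)*(z + W(20)) = 1*(0 - 12/20) = 1*(0 - 12*1/20) = 1*(0 - 3/5) = 1*(-3/5) = -3/5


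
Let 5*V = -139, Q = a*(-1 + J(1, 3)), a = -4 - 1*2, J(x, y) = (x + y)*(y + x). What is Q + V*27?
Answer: -4203/5 ≈ -840.60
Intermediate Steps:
J(x, y) = (x + y)² (J(x, y) = (x + y)*(x + y) = (x + y)²)
a = -6 (a = -4 - 2 = -6)
Q = -90 (Q = -6*(-1 + (1 + 3)²) = -6*(-1 + 4²) = -6*(-1 + 16) = -6*15 = -90)
V = -139/5 (V = (⅕)*(-139) = -139/5 ≈ -27.800)
Q + V*27 = -90 - 139/5*27 = -90 - 3753/5 = -4203/5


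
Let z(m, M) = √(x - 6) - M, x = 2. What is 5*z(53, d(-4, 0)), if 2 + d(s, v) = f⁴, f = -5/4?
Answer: -565/256 + 10*I ≈ -2.207 + 10.0*I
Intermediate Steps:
f = -5/4 (f = -5*¼ = -5/4 ≈ -1.2500)
d(s, v) = 113/256 (d(s, v) = -2 + (-5/4)⁴ = -2 + 625/256 = 113/256)
z(m, M) = -M + 2*I (z(m, M) = √(2 - 6) - M = √(-4) - M = 2*I - M = -M + 2*I)
5*z(53, d(-4, 0)) = 5*(-1*113/256 + 2*I) = 5*(-113/256 + 2*I) = -565/256 + 10*I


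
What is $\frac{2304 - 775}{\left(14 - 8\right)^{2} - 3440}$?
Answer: $- \frac{1529}{3404} \approx -0.44918$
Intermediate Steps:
$\frac{2304 - 775}{\left(14 - 8\right)^{2} - 3440} = \frac{1529}{\left(14 - 8\right)^{2} - 3440} = \frac{1529}{6^{2} - 3440} = \frac{1529}{36 - 3440} = \frac{1529}{-3404} = 1529 \left(- \frac{1}{3404}\right) = - \frac{1529}{3404}$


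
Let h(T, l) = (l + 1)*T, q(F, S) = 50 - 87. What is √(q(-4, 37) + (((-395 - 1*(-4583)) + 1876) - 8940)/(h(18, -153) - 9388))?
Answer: 2*I*√84434567/3031 ≈ 6.0632*I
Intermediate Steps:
q(F, S) = -37
h(T, l) = T*(1 + l) (h(T, l) = (1 + l)*T = T*(1 + l))
√(q(-4, 37) + (((-395 - 1*(-4583)) + 1876) - 8940)/(h(18, -153) - 9388)) = √(-37 + (((-395 - 1*(-4583)) + 1876) - 8940)/(18*(1 - 153) - 9388)) = √(-37 + (((-395 + 4583) + 1876) - 8940)/(18*(-152) - 9388)) = √(-37 + ((4188 + 1876) - 8940)/(-2736 - 9388)) = √(-37 + (6064 - 8940)/(-12124)) = √(-37 - 2876*(-1/12124)) = √(-37 + 719/3031) = √(-111428/3031) = 2*I*√84434567/3031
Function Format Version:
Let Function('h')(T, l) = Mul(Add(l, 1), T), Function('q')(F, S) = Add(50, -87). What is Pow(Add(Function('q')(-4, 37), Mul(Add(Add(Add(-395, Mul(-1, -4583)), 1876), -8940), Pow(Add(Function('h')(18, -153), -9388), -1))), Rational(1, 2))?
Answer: Mul(Rational(2, 3031), I, Pow(84434567, Rational(1, 2))) ≈ Mul(6.0632, I)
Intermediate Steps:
Function('q')(F, S) = -37
Function('h')(T, l) = Mul(T, Add(1, l)) (Function('h')(T, l) = Mul(Add(1, l), T) = Mul(T, Add(1, l)))
Pow(Add(Function('q')(-4, 37), Mul(Add(Add(Add(-395, Mul(-1, -4583)), 1876), -8940), Pow(Add(Function('h')(18, -153), -9388), -1))), Rational(1, 2)) = Pow(Add(-37, Mul(Add(Add(Add(-395, Mul(-1, -4583)), 1876), -8940), Pow(Add(Mul(18, Add(1, -153)), -9388), -1))), Rational(1, 2)) = Pow(Add(-37, Mul(Add(Add(Add(-395, 4583), 1876), -8940), Pow(Add(Mul(18, -152), -9388), -1))), Rational(1, 2)) = Pow(Add(-37, Mul(Add(Add(4188, 1876), -8940), Pow(Add(-2736, -9388), -1))), Rational(1, 2)) = Pow(Add(-37, Mul(Add(6064, -8940), Pow(-12124, -1))), Rational(1, 2)) = Pow(Add(-37, Mul(-2876, Rational(-1, 12124))), Rational(1, 2)) = Pow(Add(-37, Rational(719, 3031)), Rational(1, 2)) = Pow(Rational(-111428, 3031), Rational(1, 2)) = Mul(Rational(2, 3031), I, Pow(84434567, Rational(1, 2)))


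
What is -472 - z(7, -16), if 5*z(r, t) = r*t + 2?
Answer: -450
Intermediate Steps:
z(r, t) = ⅖ + r*t/5 (z(r, t) = (r*t + 2)/5 = (2 + r*t)/5 = ⅖ + r*t/5)
-472 - z(7, -16) = -472 - (⅖ + (⅕)*7*(-16)) = -472 - (⅖ - 112/5) = -472 - 1*(-22) = -472 + 22 = -450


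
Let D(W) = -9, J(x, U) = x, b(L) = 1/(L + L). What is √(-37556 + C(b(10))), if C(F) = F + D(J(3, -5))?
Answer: I*√3756495/10 ≈ 193.82*I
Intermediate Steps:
b(L) = 1/(2*L)
C(F) = -9 + F (C(F) = F - 9 = -9 + F)
√(-37556 + C(b(10))) = √(-37556 + (-9 + (½)/10)) = √(-37556 + (-9 + (½)*(⅒))) = √(-37556 + (-9 + 1/20)) = √(-37556 - 179/20) = √(-751299/20) = I*√3756495/10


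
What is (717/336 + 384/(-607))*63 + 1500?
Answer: 15486585/9712 ≈ 1594.6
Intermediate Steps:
(717/336 + 384/(-607))*63 + 1500 = (717*(1/336) + 384*(-1/607))*63 + 1500 = (239/112 - 384/607)*63 + 1500 = (102065/67984)*63 + 1500 = 918585/9712 + 1500 = 15486585/9712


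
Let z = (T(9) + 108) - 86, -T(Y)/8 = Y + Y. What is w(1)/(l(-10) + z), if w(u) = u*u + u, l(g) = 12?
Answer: -1/55 ≈ -0.018182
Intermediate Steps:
w(u) = u + u**2 (w(u) = u**2 + u = u + u**2)
T(Y) = -16*Y (T(Y) = -8*(Y + Y) = -16*Y)
z = -122 (z = (-16*9 + 108) - 86 = (-144 + 108) - 86 = -36 - 86 = -122)
w(1)/(l(-10) + z) = (1*(1 + 1))/(12 - 122) = (1*2)/(-110) = -1/110*2 = -1/55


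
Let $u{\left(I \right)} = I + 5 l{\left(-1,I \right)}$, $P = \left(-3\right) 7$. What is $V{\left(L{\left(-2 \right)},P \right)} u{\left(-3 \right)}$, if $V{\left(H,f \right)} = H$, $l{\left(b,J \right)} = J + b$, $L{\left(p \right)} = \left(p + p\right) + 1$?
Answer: $69$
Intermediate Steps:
$L{\left(p \right)} = 1 + 2 p$ ($L{\left(p \right)} = 2 p + 1 = 1 + 2 p$)
$P = -21$
$u{\left(I \right)} = -5 + 6 I$ ($u{\left(I \right)} = I + 5 \left(I - 1\right) = I + 5 \left(-1 + I\right) = I + \left(-5 + 5 I\right) = -5 + 6 I$)
$V{\left(L{\left(-2 \right)},P \right)} u{\left(-3 \right)} = \left(1 + 2 \left(-2\right)\right) \left(-5 + 6 \left(-3\right)\right) = \left(1 - 4\right) \left(-5 - 18\right) = \left(-3\right) \left(-23\right) = 69$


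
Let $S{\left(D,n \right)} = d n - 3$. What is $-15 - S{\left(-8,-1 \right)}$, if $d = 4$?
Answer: $-8$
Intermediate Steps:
$S{\left(D,n \right)} = -3 + 4 n$ ($S{\left(D,n \right)} = 4 n - 3 = -3 + 4 n$)
$-15 - S{\left(-8,-1 \right)} = -15 - \left(-3 + 4 \left(-1\right)\right) = -15 - \left(-3 - 4\right) = -15 - -7 = -15 + 7 = -8$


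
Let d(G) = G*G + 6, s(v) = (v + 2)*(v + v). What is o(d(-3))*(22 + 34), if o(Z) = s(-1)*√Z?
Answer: -112*√15 ≈ -433.77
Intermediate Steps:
s(v) = 2*v*(2 + v) (s(v) = (2 + v)*(2*v) = 2*v*(2 + v))
d(G) = 6 + G² (d(G) = G² + 6 = 6 + G²)
o(Z) = -2*√Z (o(Z) = (2*(-1)*(2 - 1))*√Z = (2*(-1)*1)*√Z = -2*√Z)
o(d(-3))*(22 + 34) = (-2*√(6 + (-3)²))*(22 + 34) = -2*√(6 + 9)*56 = -2*√15*56 = -112*√15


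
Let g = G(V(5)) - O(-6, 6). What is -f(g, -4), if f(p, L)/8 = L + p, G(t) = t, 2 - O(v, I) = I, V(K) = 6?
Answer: -48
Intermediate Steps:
O(v, I) = 2 - I
g = 10 (g = 6 - (2 - 1*6) = 6 - (2 - 6) = 6 - 1*(-4) = 6 + 4 = 10)
f(p, L) = 8*L + 8*p (f(p, L) = 8*(L + p) = 8*L + 8*p)
-f(g, -4) = -(8*(-4) + 8*10) = -(-32 + 80) = -1*48 = -48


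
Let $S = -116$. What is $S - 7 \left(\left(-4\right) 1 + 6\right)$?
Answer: $-130$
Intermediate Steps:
$S - 7 \left(\left(-4\right) 1 + 6\right) = -116 - 7 \left(\left(-4\right) 1 + 6\right) = -116 - 7 \left(-4 + 6\right) = -116 - 14 = -130$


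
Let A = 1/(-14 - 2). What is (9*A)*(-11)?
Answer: 99/16 ≈ 6.1875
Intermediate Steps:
A = -1/16 (A = 1/(-16) = -1/16 ≈ -0.062500)
(9*A)*(-11) = (9*(-1/16))*(-11) = -9/16*(-11) = 99/16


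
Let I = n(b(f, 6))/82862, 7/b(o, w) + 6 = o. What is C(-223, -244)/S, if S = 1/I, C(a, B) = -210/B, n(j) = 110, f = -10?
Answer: 5775/5054582 ≈ 0.0011425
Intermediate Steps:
b(o, w) = 7/(-6 + o)
I = 55/41431 (I = 110/82862 = 110*(1/82862) = 55/41431 ≈ 0.0013275)
S = 41431/55 (S = 1/(55/41431) = 41431/55 ≈ 753.29)
C(-223, -244)/S = (-210/(-244))/(41431/55) = -210*(-1/244)*(55/41431) = (105/122)*(55/41431) = 5775/5054582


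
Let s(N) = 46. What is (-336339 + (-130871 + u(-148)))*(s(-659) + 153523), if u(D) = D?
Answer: -71771700702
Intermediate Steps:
(-336339 + (-130871 + u(-148)))*(s(-659) + 153523) = (-336339 + (-130871 - 148))*(46 + 153523) = (-336339 - 131019)*153569 = -467358*153569 = -71771700702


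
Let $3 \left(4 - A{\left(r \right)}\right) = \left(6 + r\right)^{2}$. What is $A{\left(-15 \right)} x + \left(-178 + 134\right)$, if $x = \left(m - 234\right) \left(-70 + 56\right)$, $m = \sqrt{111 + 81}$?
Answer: $-75392 + 2576 \sqrt{3} \approx -70930.0$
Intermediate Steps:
$m = 8 \sqrt{3}$ ($m = \sqrt{192} = 8 \sqrt{3} \approx 13.856$)
$x = 3276 - 112 \sqrt{3}$ ($x = \left(8 \sqrt{3} - 234\right) \left(-70 + 56\right) = \left(-234 + 8 \sqrt{3}\right) \left(-14\right) = 3276 - 112 \sqrt{3} \approx 3082.0$)
$A{\left(r \right)} = 4 - \frac{\left(6 + r\right)^{2}}{3}$
$A{\left(-15 \right)} x + \left(-178 + 134\right) = \left(4 - \frac{\left(6 - 15\right)^{2}}{3}\right) \left(3276 - 112 \sqrt{3}\right) + \left(-178 + 134\right) = \left(4 - \frac{\left(-9\right)^{2}}{3}\right) \left(3276 - 112 \sqrt{3}\right) - 44 = \left(4 - 27\right) \left(3276 - 112 \sqrt{3}\right) - 44 = - 23 \left(3276 - 112 \sqrt{3}\right) - 44 = \left(-75348 + 2576 \sqrt{3}\right) - 44 = -75392 + 2576 \sqrt{3}$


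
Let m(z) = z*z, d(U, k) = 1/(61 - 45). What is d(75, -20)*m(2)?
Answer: ¼ ≈ 0.25000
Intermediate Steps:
d(U, k) = 1/16
m(z) = z²
d(75, -20)*m(2) = (1/16)*2² = (1/16)*4 = ¼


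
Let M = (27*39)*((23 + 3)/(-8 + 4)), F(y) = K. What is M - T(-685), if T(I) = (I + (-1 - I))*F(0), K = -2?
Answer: -13693/2 ≈ -6846.5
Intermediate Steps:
F(y) = -2
M = -13689/2 (M = 1053*(26/(-4)) = 1053*(26*(-¼)) = 1053*(-13/2) = -13689/2 ≈ -6844.5)
T(I) = 2 (T(I) = (I + (-1 - I))*(-2) = -1*(-2) = 2)
M - T(-685) = -13689/2 - 1*2 = -13689/2 - 2 = -13693/2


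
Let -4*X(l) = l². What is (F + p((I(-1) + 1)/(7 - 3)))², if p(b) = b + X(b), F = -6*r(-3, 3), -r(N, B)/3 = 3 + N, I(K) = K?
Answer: 0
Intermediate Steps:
r(N, B) = -9 - 3*N (r(N, B) = -3*(3 + N) = -9 - 3*N)
F = 0 (F = -6*(-9 - 3*(-3)) = -6*(-9 + 9) = -6*0 = 0)
X(l) = -l²/4
p(b) = b - b²/4
(F + p((I(-1) + 1)/(7 - 3)))² = (0 + ((-1 + 1)/(7 - 3))*(4 - (-1 + 1)/(7 - 3))/4)² = (0 + (0/4)*(4 - 0/4)/4)² = (0 + (0*(¼))*(4 - 0/4)/4)² = (0 + (¼)*0*(4 - 1*0))² = (0 + (¼)*0*(4 + 0))² = (0 + (¼)*0*4)² = (0 + 0)² = 0² = 0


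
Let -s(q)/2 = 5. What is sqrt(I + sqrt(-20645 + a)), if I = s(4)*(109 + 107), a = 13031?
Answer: 3*sqrt(-240 + I*sqrt(94)) ≈ 0.93856 + 46.485*I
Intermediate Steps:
s(q) = -10 (s(q) = -2*5 = -10)
I = -2160 (I = -10*(109 + 107) = -10*216 = -2160)
sqrt(I + sqrt(-20645 + a)) = sqrt(-2160 + sqrt(-20645 + 13031)) = sqrt(-2160 + sqrt(-7614)) = sqrt(-2160 + 9*I*sqrt(94))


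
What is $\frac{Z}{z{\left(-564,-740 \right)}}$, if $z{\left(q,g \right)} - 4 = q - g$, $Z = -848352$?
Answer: $- \frac{70696}{15} \approx -4713.1$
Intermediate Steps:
$z{\left(q,g \right)} = 4 + q - g$ ($z{\left(q,g \right)} = 4 - \left(g - q\right) = 4 + q - g$)
$\frac{Z}{z{\left(-564,-740 \right)}} = - \frac{848352}{4 - 564 - -740} = - \frac{848352}{4 - 564 + 740} = - \frac{848352}{180} = \left(-848352\right) \frac{1}{180} = - \frac{70696}{15}$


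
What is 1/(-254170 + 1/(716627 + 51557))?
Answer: -768184/195249327279 ≈ -3.9344e-6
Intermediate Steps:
1/(-254170 + 1/(716627 + 51557)) = 1/(-254170 + 1/768184) = 1/(-195249327279/768184) = -768184/195249327279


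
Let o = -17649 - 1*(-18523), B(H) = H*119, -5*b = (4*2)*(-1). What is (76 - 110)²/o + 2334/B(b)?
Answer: 2825023/208012 ≈ 13.581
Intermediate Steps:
b = 8/5 (b = -4*2*(-1)/5 = -8*(-1)/5 = -⅕*(-8) = 8/5 ≈ 1.6000)
B(H) = 119*H
o = 874 (o = -17649 + 18523 = 874)
(76 - 110)²/o + 2334/B(b) = (76 - 110)²/874 + 2334/((119*(8/5))) = (-34)²*(1/874) + 2334/(952/5) = 1156*(1/874) + 2334*(5/952) = 578/437 + 5835/476 = 2825023/208012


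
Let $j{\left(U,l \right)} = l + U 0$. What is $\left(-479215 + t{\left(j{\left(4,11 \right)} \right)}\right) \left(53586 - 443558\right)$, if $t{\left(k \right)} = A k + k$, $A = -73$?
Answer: $187189289804$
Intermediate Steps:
$j{\left(U,l \right)} = l$ ($j{\left(U,l \right)} = l + 0 = l$)
$t{\left(k \right)} = - 72 k$ ($t{\left(k \right)} = - 73 k + k = - 72 k$)
$\left(-479215 + t{\left(j{\left(4,11 \right)} \right)}\right) \left(53586 - 443558\right) = \left(-479215 - 792\right) \left(53586 - 443558\right) = \left(-479215 - 792\right) \left(-389972\right) = \left(-480007\right) \left(-389972\right) = 187189289804$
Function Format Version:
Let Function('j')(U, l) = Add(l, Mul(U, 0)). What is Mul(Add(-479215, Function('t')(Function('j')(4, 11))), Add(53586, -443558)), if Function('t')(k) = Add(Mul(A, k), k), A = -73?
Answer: 187189289804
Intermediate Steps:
Function('j')(U, l) = l (Function('j')(U, l) = Add(l, 0) = l)
Function('t')(k) = Mul(-72, k) (Function('t')(k) = Add(Mul(-73, k), k) = Mul(-72, k))
Mul(Add(-479215, Function('t')(Function('j')(4, 11))), Add(53586, -443558)) = Mul(Add(-479215, Mul(-72, 11)), Add(53586, -443558)) = Mul(Add(-479215, -792), -389972) = Mul(-480007, -389972) = 187189289804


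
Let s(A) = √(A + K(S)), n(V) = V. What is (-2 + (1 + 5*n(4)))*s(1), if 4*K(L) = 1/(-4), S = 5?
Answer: 19*√15/4 ≈ 18.397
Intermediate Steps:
K(L) = -1/16 (K(L) = (¼)/(-4) = (¼)*(-¼) = -1/16)
s(A) = √(-1/16 + A) (s(A) = √(A - 1/16) = √(-1/16 + A))
(-2 + (1 + 5*n(4)))*s(1) = (-2 + (1 + 5*4))*(√(-1 + 16*1)/4) = (-2 + (1 + 20))*(√(-1 + 16)/4) = (-2 + 21)*(√15/4) = 19*(√15/4) = 19*√15/4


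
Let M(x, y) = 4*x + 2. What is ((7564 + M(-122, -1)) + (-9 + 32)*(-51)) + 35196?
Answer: 41101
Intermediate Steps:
M(x, y) = 2 + 4*x
((7564 + M(-122, -1)) + (-9 + 32)*(-51)) + 35196 = ((7564 + (2 + 4*(-122))) + (-9 + 32)*(-51)) + 35196 = ((7564 + (2 - 488)) + 23*(-51)) + 35196 = ((7564 - 486) - 1173) + 35196 = (7078 - 1173) + 35196 = 5905 + 35196 = 41101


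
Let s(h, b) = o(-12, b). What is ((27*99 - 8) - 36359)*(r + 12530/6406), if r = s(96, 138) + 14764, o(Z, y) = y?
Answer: -1608462978474/3203 ≈ -5.0217e+8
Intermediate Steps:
s(h, b) = b
r = 14902 (r = 138 + 14764 = 14902)
((27*99 - 8) - 36359)*(r + 12530/6406) = ((27*99 - 8) - 36359)*(14902 + 12530/6406) = ((2673 - 8) - 36359)*(14902 + 12530*(1/6406)) = (2665 - 36359)*(14902 + 6265/3203) = -33694*47737371/3203 = -1608462978474/3203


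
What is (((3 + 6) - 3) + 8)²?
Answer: 196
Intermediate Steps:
(((3 + 6) - 3) + 8)² = ((9 - 3) + 8)² = (6 + 8)² = 14² = 196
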